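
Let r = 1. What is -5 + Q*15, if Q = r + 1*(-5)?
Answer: -65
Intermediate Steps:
Q = -4 (Q = 1 + 1*(-5) = 1 - 5 = -4)
-5 + Q*15 = -5 - 4*15 = -5 - 60 = -65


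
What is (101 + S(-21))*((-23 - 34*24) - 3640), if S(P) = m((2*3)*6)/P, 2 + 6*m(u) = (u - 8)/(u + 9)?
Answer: -427544438/945 ≈ -4.5243e+5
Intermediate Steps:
m(u) = -⅓ + (-8 + u)/(6*(9 + u)) (m(u) = -⅓ + ((u - 8)/(u + 9))/6 = -⅓ + ((-8 + u)/(9 + u))/6 = -⅓ + (-8 + u)/(6*(9 + u)))
S(P) = -31/(135*P) (S(P) = ((-26 - 2*3*6)/(6*(9 + (2*3)*6)))/P = ((-26 - 6*6)/(6*(9 + 6*6)))/P = ((-26 - 1*36)/(6*(9 + 36)))/P = ((⅙)*(-26 - 36)/45)/P = ((⅙)*(1/45)*(-62))/P = -31/(135*P))
(101 + S(-21))*((-23 - 34*24) - 3640) = (101 - 31/135/(-21))*((-23 - 34*24) - 3640) = (101 - 31/135*(-1/21))*((-23 - 816) - 3640) = (101 + 31/2835)*(-839 - 3640) = (286366/2835)*(-4479) = -427544438/945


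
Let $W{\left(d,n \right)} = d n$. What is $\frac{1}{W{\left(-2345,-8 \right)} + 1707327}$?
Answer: $\frac{1}{1726087} \approx 5.7935 \cdot 10^{-7}$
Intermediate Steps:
$\frac{1}{W{\left(-2345,-8 \right)} + 1707327} = \frac{1}{\left(-2345\right) \left(-8\right) + 1707327} = \frac{1}{18760 + 1707327} = \frac{1}{1726087}$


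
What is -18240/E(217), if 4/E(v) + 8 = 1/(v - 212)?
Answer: 35568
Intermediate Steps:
E(v) = 4/(-8 + 1/(-212 + v)) (E(v) = 4/(-8 + 1/(v - 212)) = 4/(-8 + 1/(-212 + v)))
-18240/E(217) = -18240*(-1697 + 8*217)/(4*(212 - 1*217)) = -18240*(-1697 + 1736)/(4*(212 - 217)) = -18240/(4*(-5)/39) = -18240/(4*(1/39)*(-5)) = -18240/(-20/39) = -18240*(-39/20) = 35568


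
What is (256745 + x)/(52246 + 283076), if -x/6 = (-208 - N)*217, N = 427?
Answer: 1083515/335322 ≈ 3.2313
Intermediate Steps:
x = 826770 (x = -6*(-208 - 1*427)*217 = -6*(-208 - 427)*217 = -(-3810)*217 = -6*(-137795) = 826770)
(256745 + x)/(52246 + 283076) = (256745 + 826770)/(52246 + 283076) = 1083515/335322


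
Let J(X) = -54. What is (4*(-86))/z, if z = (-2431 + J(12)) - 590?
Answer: 344/3075 ≈ 0.11187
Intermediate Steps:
z = -3075 (z = (-2431 - 54) - 590 = -2485 - 590 = -3075)
(4*(-86))/z = (4*(-86))/(-3075) = -344*(-1/3075) = 344/3075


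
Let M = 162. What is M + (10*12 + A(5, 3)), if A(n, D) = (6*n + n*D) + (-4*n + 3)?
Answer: 310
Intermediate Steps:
A(n, D) = 3 + 2*n + D*n (A(n, D) = (6*n + D*n) + (3 - 4*n) = 3 + 2*n + D*n)
M + (10*12 + A(5, 3)) = 162 + (10*12 + (3 + 2*5 + 3*5)) = 162 + (120 + (3 + 10 + 15)) = 162 + (120 + 28) = 162 + 148 = 310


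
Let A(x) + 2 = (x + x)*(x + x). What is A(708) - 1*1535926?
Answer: 469128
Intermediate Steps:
A(x) = -2 + 4*x**2 (A(x) = -2 + (x + x)*(x + x) = -2 + (2*x)*(2*x) = -2 + 4*x**2)
A(708) - 1*1535926 = (-2 + 4*708**2) - 1*1535926 = (-2 + 4*501264) - 1535926 = (-2 + 2005056) - 1535926 = 2005054 - 1535926 = 469128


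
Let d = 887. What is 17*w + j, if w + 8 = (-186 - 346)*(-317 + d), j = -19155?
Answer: -5174371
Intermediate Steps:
w = -303248 (w = -8 + (-186 - 346)*(-317 + 887) = -8 - 532*570 = -8 - 303240 = -303248)
17*w + j = 17*(-303248) - 19155 = -5155216 - 19155 = -5174371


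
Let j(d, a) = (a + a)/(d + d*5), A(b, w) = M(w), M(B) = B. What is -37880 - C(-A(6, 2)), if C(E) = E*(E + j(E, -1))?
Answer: -113651/3 ≈ -37884.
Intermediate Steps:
A(b, w) = w
j(d, a) = a/(3*d) (j(d, a) = (2*a)/(d + 5*d) = (2*a)/((6*d)) = (2*a)*(1/(6*d)) = a/(3*d))
C(E) = E*(E - 1/(3*E)) (C(E) = E*(E + (1/3)*(-1)/E) = E*(E - 1/(3*E)))
-37880 - C(-A(6, 2)) = -37880 - (-1/3 + (-1*2)**2) = -37880 - (-1/3 + (-2)**2) = -37880 - (-1/3 + 4) = -37880 - 1*11/3 = -37880 - 11/3 = -113651/3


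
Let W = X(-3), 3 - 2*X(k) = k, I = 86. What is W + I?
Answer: 89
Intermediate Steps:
X(k) = 3/2 - k/2
W = 3 (W = 3/2 - ½*(-3) = 3/2 + 3/2 = 3)
W + I = 3 + 86 = 89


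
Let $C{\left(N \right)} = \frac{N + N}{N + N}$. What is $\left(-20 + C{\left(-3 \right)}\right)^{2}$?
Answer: $361$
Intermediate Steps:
$C{\left(N \right)} = 1$ ($C{\left(N \right)} = \frac{2 N}{2 N} = 2 N \frac{1}{2 N} = 1$)
$\left(-20 + C{\left(-3 \right)}\right)^{2} = \left(-20 + 1\right)^{2} = \left(-19\right)^{2} = 361$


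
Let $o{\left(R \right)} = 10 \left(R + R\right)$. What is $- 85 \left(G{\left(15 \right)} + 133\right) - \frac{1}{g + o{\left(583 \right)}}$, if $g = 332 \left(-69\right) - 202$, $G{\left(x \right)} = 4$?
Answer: $- \frac{133335249}{11450} \approx -11645.0$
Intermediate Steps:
$o{\left(R \right)} = 20 R$ ($o{\left(R \right)} = 10 \cdot 2 R = 20 R$)
$g = -23110$ ($g = -22908 - 202 = -23110$)
$- 85 \left(G{\left(15 \right)} + 133\right) - \frac{1}{g + o{\left(583 \right)}} = - 85 \left(4 + 133\right) - \frac{1}{-23110 + 20 \cdot 583} = \left(-85\right) 137 - \frac{1}{-23110 + 11660} = -11645 - \frac{1}{-11450} = -11645 - - \frac{1}{11450} = -11645 + \frac{1}{11450} = - \frac{133335249}{11450}$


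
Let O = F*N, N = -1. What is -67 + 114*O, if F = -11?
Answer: 1187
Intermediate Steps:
O = 11 (O = -11*(-1) = 11)
-67 + 114*O = -67 + 114*11 = -67 + 1254 = 1187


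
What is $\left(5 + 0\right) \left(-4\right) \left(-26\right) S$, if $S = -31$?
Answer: $-16120$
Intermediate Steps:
$\left(5 + 0\right) \left(-4\right) \left(-26\right) S = \left(5 + 0\right) \left(-4\right) \left(-26\right) \left(-31\right) = 5 \left(-4\right) \left(-26\right) \left(-31\right) = \left(-20\right) \left(-26\right) \left(-31\right) = 520 \left(-31\right) = -16120$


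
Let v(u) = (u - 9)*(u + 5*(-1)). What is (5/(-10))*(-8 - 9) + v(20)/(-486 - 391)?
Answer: 14579/1754 ≈ 8.3119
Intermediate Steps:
v(u) = (-9 + u)*(-5 + u) (v(u) = (-9 + u)*(u - 5) = (-9 + u)*(-5 + u))
(5/(-10))*(-8 - 9) + v(20)/(-486 - 391) = (5/(-10))*(-8 - 9) + (45 + 20² - 14*20)/(-486 - 391) = (5*(-⅒))*(-17) + (45 + 400 - 280)/(-877) = -½*(-17) - 1/877*165 = 17/2 - 165/877 = 14579/1754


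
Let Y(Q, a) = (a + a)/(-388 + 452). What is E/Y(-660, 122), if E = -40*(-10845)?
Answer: 6940800/61 ≈ 1.1378e+5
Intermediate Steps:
E = 433800
Y(Q, a) = a/32 (Y(Q, a) = (2*a)/64 = (2*a)*(1/64) = a/32)
E/Y(-660, 122) = 433800/(((1/32)*122)) = 433800/(61/16) = 433800*(16/61) = 6940800/61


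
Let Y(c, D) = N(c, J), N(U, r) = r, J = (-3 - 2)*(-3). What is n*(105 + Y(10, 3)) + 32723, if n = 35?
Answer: 36923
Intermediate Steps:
J = 15 (J = -5*(-3) = 15)
Y(c, D) = 15
n*(105 + Y(10, 3)) + 32723 = 35*(105 + 15) + 32723 = 35*120 + 32723 = 4200 + 32723 = 36923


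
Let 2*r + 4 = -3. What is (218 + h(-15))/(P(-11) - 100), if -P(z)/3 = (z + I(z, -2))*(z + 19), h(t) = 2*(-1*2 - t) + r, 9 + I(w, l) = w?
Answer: 481/1288 ≈ 0.37345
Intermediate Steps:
I(w, l) = -9 + w
r = -7/2 (r = -2 + (½)*(-3) = -2 - 3/2 = -7/2 ≈ -3.5000)
h(t) = -15/2 - 2*t (h(t) = 2*(-1*2 - t) - 7/2 = 2*(-2 - t) - 7/2 = (-4 - 2*t) - 7/2 = -15/2 - 2*t)
P(z) = -3*(-9 + 2*z)*(19 + z) (P(z) = -3*(z + (-9 + z))*(z + 19) = -3*(-9 + 2*z)*(19 + z))
(218 + h(-15))/(P(-11) - 100) = (218 + (-15/2 - 2*(-15)))/((513 - 87*(-11) - 6*(-11)²) - 100) = (218 + (-15/2 + 30))/((513 + 957 - 6*121) - 100) = (218 + 45/2)/((513 + 957 - 726) - 100) = 481/(2*(744 - 100)) = (481/2)/644 = (481/2)*(1/644) = 481/1288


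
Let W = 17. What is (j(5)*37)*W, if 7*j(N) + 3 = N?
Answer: 1258/7 ≈ 179.71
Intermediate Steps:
j(N) = -3/7 + N/7
(j(5)*37)*W = ((-3/7 + (1/7)*5)*37)*17 = ((-3/7 + 5/7)*37)*17 = ((2/7)*37)*17 = (74/7)*17 = 1258/7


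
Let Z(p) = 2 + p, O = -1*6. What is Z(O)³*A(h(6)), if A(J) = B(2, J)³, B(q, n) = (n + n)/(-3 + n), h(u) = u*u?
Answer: -884736/1331 ≈ -664.71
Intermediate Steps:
h(u) = u²
B(q, n) = 2*n/(-3 + n) (B(q, n) = (2*n)/(-3 + n) = 2*n/(-3 + n))
O = -6
A(J) = 8*J³/(-3 + J)³ (A(J) = (2*J/(-3 + J))³ = 8*J³/(-3 + J)³)
Z(O)³*A(h(6)) = (2 - 6)³*(8*(6²)³/(-3 + 6²)³) = (-4)³*(8*36³/(-3 + 36)³) = -512*46656/33³ = -512*46656/35937 = -64*13824/1331 = -884736/1331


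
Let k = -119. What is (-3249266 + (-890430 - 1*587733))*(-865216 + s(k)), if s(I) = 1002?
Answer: 4085510325806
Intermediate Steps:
(-3249266 + (-890430 - 1*587733))*(-865216 + s(k)) = (-3249266 + (-890430 - 1*587733))*(-865216 + 1002) = (-3249266 + (-890430 - 587733))*(-864214) = (-3249266 - 1478163)*(-864214) = -4727429*(-864214) = 4085510325806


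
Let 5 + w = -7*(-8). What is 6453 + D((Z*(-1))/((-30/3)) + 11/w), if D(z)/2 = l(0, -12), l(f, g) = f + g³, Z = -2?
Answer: 2997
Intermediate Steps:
w = 51 (w = -5 - 7*(-8) = -5 + 56 = 51)
D(z) = -3456 (D(z) = 2*(0 + (-12)³) = 2*(0 - 1728) = 2*(-1728) = -3456)
6453 + D((Z*(-1))/((-30/3)) + 11/w) = 6453 - 3456 = 2997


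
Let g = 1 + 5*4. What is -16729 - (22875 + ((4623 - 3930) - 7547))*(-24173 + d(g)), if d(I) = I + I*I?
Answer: 379857202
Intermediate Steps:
g = 21 (g = 1 + 20 = 21)
d(I) = I + I²
-16729 - (22875 + ((4623 - 3930) - 7547))*(-24173 + d(g)) = -16729 - (22875 + ((4623 - 3930) - 7547))*(-24173 + 21*(1 + 21)) = -16729 - (22875 + (693 - 7547))*(-24173 + 21*22) = -16729 - (22875 - 6854)*(-24173 + 462) = -16729 - 16021*(-23711) = -16729 - 1*(-379873931) = -16729 + 379873931 = 379857202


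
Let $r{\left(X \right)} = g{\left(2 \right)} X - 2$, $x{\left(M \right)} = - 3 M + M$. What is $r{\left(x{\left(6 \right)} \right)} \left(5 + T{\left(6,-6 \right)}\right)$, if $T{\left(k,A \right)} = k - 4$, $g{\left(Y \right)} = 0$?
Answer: $-14$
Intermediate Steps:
$T{\left(k,A \right)} = -4 + k$
$x{\left(M \right)} = - 2 M$
$r{\left(X \right)} = -2$ ($r{\left(X \right)} = 0 X - 2 = 0 - 2 = -2$)
$r{\left(x{\left(6 \right)} \right)} \left(5 + T{\left(6,-6 \right)}\right) = - 2 \left(5 + \left(-4 + 6\right)\right) = - 2 \left(5 + 2\right) = \left(-2\right) 7 = -14$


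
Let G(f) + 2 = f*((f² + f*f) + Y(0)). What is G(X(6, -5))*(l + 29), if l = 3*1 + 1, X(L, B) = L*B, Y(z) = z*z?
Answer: -1782066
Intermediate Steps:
Y(z) = z²
X(L, B) = B*L
l = 4 (l = 3 + 1 = 4)
G(f) = -2 + 2*f³ (G(f) = -2 + f*((f² + f*f) + 0²) = -2 + f*((f² + f²) + 0) = -2 + f*(2*f² + 0) = -2 + f*(2*f²) = -2 + 2*f³)
G(X(6, -5))*(l + 29) = (-2 + 2*(-5*6)³)*(4 + 29) = (-2 + 2*(-30)³)*33 = (-2 + 2*(-27000))*33 = (-2 - 54000)*33 = -54002*33 = -1782066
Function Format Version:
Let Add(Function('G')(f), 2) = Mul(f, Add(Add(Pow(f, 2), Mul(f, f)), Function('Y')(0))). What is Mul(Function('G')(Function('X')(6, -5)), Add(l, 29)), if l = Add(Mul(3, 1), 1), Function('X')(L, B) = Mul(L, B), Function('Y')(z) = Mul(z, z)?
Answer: -1782066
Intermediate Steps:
Function('Y')(z) = Pow(z, 2)
Function('X')(L, B) = Mul(B, L)
l = 4 (l = Add(3, 1) = 4)
Function('G')(f) = Add(-2, Mul(2, Pow(f, 3))) (Function('G')(f) = Add(-2, Mul(f, Add(Add(Pow(f, 2), Mul(f, f)), Pow(0, 2)))) = Add(-2, Mul(f, Add(Add(Pow(f, 2), Pow(f, 2)), 0))) = Add(-2, Mul(f, Add(Mul(2, Pow(f, 2)), 0))) = Add(-2, Mul(f, Mul(2, Pow(f, 2)))) = Add(-2, Mul(2, Pow(f, 3))))
Mul(Function('G')(Function('X')(6, -5)), Add(l, 29)) = Mul(Add(-2, Mul(2, Pow(Mul(-5, 6), 3))), Add(4, 29)) = Mul(Add(-2, Mul(2, Pow(-30, 3))), 33) = Mul(Add(-2, Mul(2, -27000)), 33) = Mul(Add(-2, -54000), 33) = Mul(-54002, 33) = -1782066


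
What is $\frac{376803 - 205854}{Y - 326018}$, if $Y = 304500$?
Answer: $- \frac{170949}{21518} \approx -7.9445$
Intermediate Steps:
$\frac{376803 - 205854}{Y - 326018} = \frac{376803 - 205854}{304500 - 326018} = \frac{170949}{-21518} = 170949 \left(- \frac{1}{21518}\right) = - \frac{170949}{21518}$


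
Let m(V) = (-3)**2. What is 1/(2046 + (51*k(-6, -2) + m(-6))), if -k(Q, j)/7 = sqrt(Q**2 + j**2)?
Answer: -137/58329 - 238*sqrt(10)/291645 ≈ -0.0049294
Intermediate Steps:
k(Q, j) = -7*sqrt(Q**2 + j**2)
m(V) = 9
1/(2046 + (51*k(-6, -2) + m(-6))) = 1/(2046 + (51*(-7*sqrt((-6)**2 + (-2)**2)) + 9)) = 1/(2046 + (51*(-7*sqrt(36 + 4)) + 9)) = 1/(2046 + (51*(-14*sqrt(10)) + 9)) = 1/(2046 + (-714*sqrt(10) + 9)) = 1/(2046 + (9 - 714*sqrt(10))) = 1/(2055 - 714*sqrt(10))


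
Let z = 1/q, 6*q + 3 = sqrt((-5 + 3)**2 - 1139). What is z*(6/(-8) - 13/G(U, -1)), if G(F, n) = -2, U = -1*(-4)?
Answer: -207/2288 - 69*I*sqrt(1135)/2288 ≈ -0.090472 - 1.016*I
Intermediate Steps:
U = 4
q = -1/2 + I*sqrt(1135)/6 (q = -1/2 + sqrt((-5 + 3)**2 - 1139)/6 = -1/2 + sqrt((-2)**2 - 1139)/6 = -1/2 + sqrt(4 - 1139)/6 = -1/2 + sqrt(-1135)/6 = -1/2 + (I*sqrt(1135))/6 = -1/2 + I*sqrt(1135)/6 ≈ -0.5 + 5.615*I)
z = 1/(-1/2 + I*sqrt(1135)/6) ≈ -0.015734 - 0.17669*I
z*(6/(-8) - 13/G(U, -1)) = (-9/572 - 3*I*sqrt(1135)/572)*(6/(-8) - 13/(-2)) = (-9/572 - 3*I*sqrt(1135)/572)*(6*(-1/8) - 13*(-1/2)) = (-9/572 - 3*I*sqrt(1135)/572)*(-3/4 + 13/2) = (-9/572 - 3*I*sqrt(1135)/572)*(23/4) = -207/2288 - 69*I*sqrt(1135)/2288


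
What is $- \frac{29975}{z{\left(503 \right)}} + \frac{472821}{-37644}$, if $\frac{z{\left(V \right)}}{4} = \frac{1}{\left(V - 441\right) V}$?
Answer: $- \frac{2932468855557}{12548} \approx -2.337 \cdot 10^{8}$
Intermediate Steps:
$z{\left(V \right)} = \frac{4}{V \left(-441 + V\right)}$ ($z{\left(V \right)} = 4 \frac{1}{\left(V - 441\right) V} = 4 \frac{1}{\left(-441 + V\right) V} = 4 \frac{1}{V \left(-441 + V\right)} = \frac{4}{V \left(-441 + V\right)}$)
$- \frac{29975}{z{\left(503 \right)}} + \frac{472821}{-37644} = - \frac{29975}{4 \cdot \frac{1}{503} \frac{1}{-441 + 503}} + \frac{472821}{-37644} = - \frac{29975}{4 \cdot \frac{1}{503} \cdot \frac{1}{62}} + 472821 \left(- \frac{1}{37644}\right) = - \frac{29975}{4 \cdot \frac{1}{503} \cdot \frac{1}{62}} - \frac{157607}{12548} = - \frac{29975}{\frac{2}{15593}} - \frac{157607}{12548} = \left(-29975\right) \frac{15593}{2} - \frac{157607}{12548} = - \frac{467400175}{2} - \frac{157607}{12548} = - \frac{2932468855557}{12548}$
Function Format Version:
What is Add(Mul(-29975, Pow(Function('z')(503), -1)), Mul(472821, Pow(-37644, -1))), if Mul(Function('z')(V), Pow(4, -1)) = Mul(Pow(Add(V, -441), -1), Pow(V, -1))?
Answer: Rational(-2932468855557, 12548) ≈ -2.3370e+8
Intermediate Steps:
Function('z')(V) = Mul(4, Pow(V, -1), Pow(Add(-441, V), -1)) (Function('z')(V) = Mul(4, Mul(Pow(Add(V, -441), -1), Pow(V, -1))) = Mul(4, Mul(Pow(Add(-441, V), -1), Pow(V, -1))) = Mul(4, Mul(Pow(V, -1), Pow(Add(-441, V), -1))) = Mul(4, Pow(V, -1), Pow(Add(-441, V), -1)))
Add(Mul(-29975, Pow(Function('z')(503), -1)), Mul(472821, Pow(-37644, -1))) = Add(Mul(-29975, Pow(Mul(4, Pow(503, -1), Pow(Add(-441, 503), -1)), -1)), Mul(472821, Pow(-37644, -1))) = Add(Mul(-29975, Pow(Mul(4, Rational(1, 503), Pow(62, -1)), -1)), Mul(472821, Rational(-1, 37644))) = Add(Mul(-29975, Pow(Mul(4, Rational(1, 503), Rational(1, 62)), -1)), Rational(-157607, 12548)) = Add(Mul(-29975, Pow(Rational(2, 15593), -1)), Rational(-157607, 12548)) = Add(Mul(-29975, Rational(15593, 2)), Rational(-157607, 12548)) = Add(Rational(-467400175, 2), Rational(-157607, 12548)) = Rational(-2932468855557, 12548)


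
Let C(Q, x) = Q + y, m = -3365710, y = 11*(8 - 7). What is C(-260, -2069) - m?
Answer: 3365461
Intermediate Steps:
y = 11 (y = 11*1 = 11)
C(Q, x) = 11 + Q (C(Q, x) = Q + 11 = 11 + Q)
C(-260, -2069) - m = (11 - 260) - 1*(-3365710) = -249 + 3365710 = 3365461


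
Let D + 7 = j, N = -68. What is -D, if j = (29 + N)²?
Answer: -1514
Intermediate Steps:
j = 1521 (j = (29 - 68)² = (-39)² = 1521)
D = 1514 (D = -7 + 1521 = 1514)
-D = -1*1514 = -1514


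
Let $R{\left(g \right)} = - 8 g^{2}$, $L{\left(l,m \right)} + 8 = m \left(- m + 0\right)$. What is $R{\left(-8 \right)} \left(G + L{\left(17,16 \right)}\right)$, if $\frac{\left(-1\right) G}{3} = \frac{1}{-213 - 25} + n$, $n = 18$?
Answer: $\frac{19374336}{119} \approx 1.6281 \cdot 10^{5}$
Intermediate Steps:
$L{\left(l,m \right)} = -8 - m^{2}$ ($L{\left(l,m \right)} = -8 + m \left(- m + 0\right) = -8 + m \left(- m\right) = -8 - m^{2}$)
$G = - \frac{12849}{238}$ ($G = - 3 \left(\frac{1}{-213 - 25} + 18\right) = - 3 \left(\frac{1}{-238} + 18\right) = - 3 \left(- \frac{1}{238} + 18\right) = \left(-3\right) \frac{4283}{238} = - \frac{12849}{238} \approx -53.987$)
$R{\left(-8 \right)} \left(G + L{\left(17,16 \right)}\right) = - 8 \left(-8\right)^{2} \left(- \frac{12849}{238} - 264\right) = \left(-8\right) 64 \left(- \frac{12849}{238} - 264\right) = - 512 \left(- \frac{12849}{238} - 264\right) = \left(-512\right) \left(- \frac{75681}{238}\right) = \frac{19374336}{119}$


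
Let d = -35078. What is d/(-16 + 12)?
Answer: 17539/2 ≈ 8769.5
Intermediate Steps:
d/(-16 + 12) = -35078/(-16 + 12) = -35078/(-4) = -¼*(-35078) = 17539/2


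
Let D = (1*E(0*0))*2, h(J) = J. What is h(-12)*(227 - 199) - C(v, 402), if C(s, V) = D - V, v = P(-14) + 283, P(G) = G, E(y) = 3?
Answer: 60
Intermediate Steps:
v = 269 (v = -14 + 283 = 269)
D = 6 (D = (1*3)*2 = 3*2 = 6)
C(s, V) = 6 - V
h(-12)*(227 - 199) - C(v, 402) = -12*(227 - 199) - (6 - 1*402) = -12*28 - (6 - 402) = -336 - 1*(-396) = -336 + 396 = 60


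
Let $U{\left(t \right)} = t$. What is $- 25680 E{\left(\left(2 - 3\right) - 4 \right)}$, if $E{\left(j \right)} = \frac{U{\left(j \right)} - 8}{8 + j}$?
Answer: $111280$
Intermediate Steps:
$E{\left(j \right)} = \frac{-8 + j}{8 + j}$ ($E{\left(j \right)} = \frac{j - 8}{8 + j} = \frac{-8 + j}{8 + j}$)
$- 25680 E{\left(\left(2 - 3\right) - 4 \right)} = - 25680 \frac{-8 + \left(\left(2 - 3\right) - 4\right)}{8 + \left(\left(2 - 3\right) - 4\right)} = - 25680 \frac{-8 - 5}{8 - 5} = - 25680 \cdot \frac{1}{3} \left(-13\right) = \left(-25680\right) \left(- \frac{13}{3}\right) = 111280$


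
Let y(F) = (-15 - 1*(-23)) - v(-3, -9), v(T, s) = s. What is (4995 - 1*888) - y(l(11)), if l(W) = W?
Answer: 4090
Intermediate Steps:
y(F) = 17 (y(F) = (-15 - 1*(-23)) - 1*(-9) = (-15 + 23) + 9 = 8 + 9 = 17)
(4995 - 1*888) - y(l(11)) = (4995 - 1*888) - 1*17 = (4995 - 888) - 17 = 4107 - 17 = 4090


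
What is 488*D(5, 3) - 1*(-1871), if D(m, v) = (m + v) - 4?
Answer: 3823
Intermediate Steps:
D(m, v) = -4 + m + v
488*D(5, 3) - 1*(-1871) = 488*(-4 + 5 + 3) - 1*(-1871) = 488*4 + 1871 = 1952 + 1871 = 3823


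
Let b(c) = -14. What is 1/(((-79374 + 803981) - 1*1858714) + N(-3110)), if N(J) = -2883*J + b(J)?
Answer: 1/7832009 ≈ 1.2768e-7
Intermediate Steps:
N(J) = -14 - 2883*J (N(J) = -2883*J - 14 = -14 - 2883*J)
1/(((-79374 + 803981) - 1*1858714) + N(-3110)) = 1/(((-79374 + 803981) - 1*1858714) + (-14 - 2883*(-3110))) = 1/((724607 - 1858714) + (-14 + 8966130)) = 1/(-1134107 + 8966116) = 1/7832009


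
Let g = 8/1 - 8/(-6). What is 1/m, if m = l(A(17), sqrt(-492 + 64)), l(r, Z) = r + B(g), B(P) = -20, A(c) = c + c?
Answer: 1/14 ≈ 0.071429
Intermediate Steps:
A(c) = 2*c
g = 28/3 (g = 8*1 - 8*(-1/6) = 8 + 4/3 = 28/3 ≈ 9.3333)
l(r, Z) = -20 + r (l(r, Z) = r - 20 = -20 + r)
m = 14 (m = -20 + 2*17 = -20 + 34 = 14)
1/m = 1/14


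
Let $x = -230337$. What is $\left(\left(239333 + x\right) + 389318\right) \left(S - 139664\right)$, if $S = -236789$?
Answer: $-149946500242$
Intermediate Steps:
$\left(\left(239333 + x\right) + 389318\right) \left(S - 139664\right) = \left(\left(239333 - 230337\right) + 389318\right) \left(-236789 - 139664\right) = \left(8996 + 389318\right) \left(-376453\right) = 398314 \left(-376453\right) = -149946500242$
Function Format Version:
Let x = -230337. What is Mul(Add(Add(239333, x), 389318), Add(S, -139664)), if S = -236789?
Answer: -149946500242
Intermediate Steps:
Mul(Add(Add(239333, x), 389318), Add(S, -139664)) = Mul(Add(Add(239333, -230337), 389318), Add(-236789, -139664)) = Mul(Add(8996, 389318), -376453) = Mul(398314, -376453) = -149946500242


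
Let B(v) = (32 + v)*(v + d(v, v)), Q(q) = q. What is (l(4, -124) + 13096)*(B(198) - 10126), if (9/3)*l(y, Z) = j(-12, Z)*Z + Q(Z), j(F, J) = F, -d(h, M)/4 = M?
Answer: -5965518392/3 ≈ -1.9885e+9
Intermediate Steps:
d(h, M) = -4*M
B(v) = -3*v*(32 + v) (B(v) = (32 + v)*(v - 4*v) = (32 + v)*(-3*v) = -3*v*(32 + v))
l(y, Z) = -11*Z/3 (l(y, Z) = (-12*Z + Z)/3 = (-11*Z)/3 = -11*Z/3)
(l(4, -124) + 13096)*(B(198) - 10126) = (-11/3*(-124) + 13096)*(3*198*(-32 - 1*198) - 10126) = (1364/3 + 13096)*(3*198*(-32 - 198) - 10126) = 40652*(3*198*(-230) - 10126)/3 = 40652*(-136620 - 10126)/3 = (40652/3)*(-146746) = -5965518392/3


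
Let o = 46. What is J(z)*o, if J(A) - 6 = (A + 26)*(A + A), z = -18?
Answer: -12972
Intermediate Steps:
J(A) = 6 + 2*A*(26 + A) (J(A) = 6 + (A + 26)*(A + A) = 6 + (26 + A)*(2*A) = 6 + 2*A*(26 + A))
J(z)*o = (6 + 2*(-18)² + 52*(-18))*46 = (6 + 2*324 - 936)*46 = (6 + 648 - 936)*46 = -282*46 = -12972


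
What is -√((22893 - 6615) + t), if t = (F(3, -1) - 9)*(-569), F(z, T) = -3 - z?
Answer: -3*√2757 ≈ -157.52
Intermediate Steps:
t = 8535 (t = ((-3 - 1*3) - 9)*(-569) = ((-3 - 3) - 9)*(-569) = (-6 - 9)*(-569) = -15*(-569) = 8535)
-√((22893 - 6615) + t) = -√((22893 - 6615) + 8535) = -√(16278 + 8535) = -√24813 = -3*√2757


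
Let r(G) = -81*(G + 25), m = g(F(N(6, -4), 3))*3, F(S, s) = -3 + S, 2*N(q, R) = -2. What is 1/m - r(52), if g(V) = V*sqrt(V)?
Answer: 6237 + I/24 ≈ 6237.0 + 0.041667*I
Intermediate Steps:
N(q, R) = -1 (N(q, R) = (1/2)*(-2) = -1)
g(V) = V**(3/2)
m = -24*I (m = (-3 - 1)**(3/2)*3 = (-4)**(3/2)*3 = -8*I*3 = -24*I ≈ -24.0*I)
r(G) = -2025 - 81*G (r(G) = -81*(25 + G) = -2025 - 81*G)
1/m - r(52) = 1/(-24*I) - (-2025 - 81*52) = I/24 - (-2025 - 4212) = I/24 - 1*(-6237) = I/24 + 6237 = 6237 + I/24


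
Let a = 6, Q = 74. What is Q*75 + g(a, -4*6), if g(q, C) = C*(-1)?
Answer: 5574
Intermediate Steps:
g(q, C) = -C
Q*75 + g(a, -4*6) = 74*75 - (-1)*4*6 = 5550 - (-1)*24 = 5550 - 1*(-24) = 5550 + 24 = 5574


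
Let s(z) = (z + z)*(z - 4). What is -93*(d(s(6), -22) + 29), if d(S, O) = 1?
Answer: -2790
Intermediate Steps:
s(z) = 2*z*(-4 + z) (s(z) = (2*z)*(-4 + z) = 2*z*(-4 + z))
-93*(d(s(6), -22) + 29) = -93*(1 + 29) = -93*30 = -2790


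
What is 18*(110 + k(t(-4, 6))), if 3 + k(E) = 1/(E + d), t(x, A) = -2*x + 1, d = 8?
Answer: 32760/17 ≈ 1927.1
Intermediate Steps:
t(x, A) = 1 - 2*x
k(E) = -3 + 1/(8 + E) (k(E) = -3 + 1/(E + 8) = -3 + 1/(8 + E))
18*(110 + k(t(-4, 6))) = 18*(110 + (-23 - 3*(1 - 2*(-4)))/(8 + (1 - 2*(-4)))) = 18*(110 + (-23 - 3*(1 + 8))/(8 + (1 + 8))) = 18*(110 + (-23 - 3*9)/(8 + 9)) = 18*(110 + (-23 - 27)/17) = 18*(110 + (1/17)*(-50)) = 18*(110 - 50/17) = 18*(1820/17) = 32760/17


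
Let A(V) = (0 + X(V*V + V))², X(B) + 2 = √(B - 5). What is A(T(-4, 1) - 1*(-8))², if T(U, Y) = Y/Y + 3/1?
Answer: (2 - √151)⁴ ≈ 11204.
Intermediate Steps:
T(U, Y) = 4 (T(U, Y) = 1 + 3*1 = 1 + 3 = 4)
X(B) = -2 + √(-5 + B) (X(B) = -2 + √(B - 5) = -2 + √(-5 + B))
A(V) = (-2 + √(-5 + V + V²))² (A(V) = (0 + (-2 + √(-5 + (V*V + V))))² = (0 + (-2 + √(-5 + (V² + V))))² = (0 + (-2 + √(-5 + (V + V²))))² = (0 + (-2 + √(-5 + V + V²)))² = (-2 + √(-5 + V + V²))²)
A(T(-4, 1) - 1*(-8))² = ((-2 + √(-5 + (4 - 1*(-8))*(1 + (4 - 1*(-8)))))²)² = ((-2 + √(-5 + (4 + 8)*(1 + (4 + 8))))²)² = ((-2 + √(-5 + 12*(1 + 12)))²)² = ((-2 + √(-5 + 12*13))²)² = ((-2 + √(-5 + 156))²)² = ((-2 + √151)²)² = (-2 + √151)⁴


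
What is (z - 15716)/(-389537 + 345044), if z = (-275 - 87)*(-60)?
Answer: -6004/44493 ≈ -0.13494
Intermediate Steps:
z = 21720 (z = -362*(-60) = 21720)
(z - 15716)/(-389537 + 345044) = (21720 - 15716)/(-389537 + 345044) = 6004/(-44493) = 6004*(-1/44493) = -6004/44493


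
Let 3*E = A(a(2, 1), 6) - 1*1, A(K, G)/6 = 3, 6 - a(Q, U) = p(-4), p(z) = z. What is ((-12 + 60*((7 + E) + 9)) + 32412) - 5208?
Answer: 28492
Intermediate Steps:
a(Q, U) = 10 (a(Q, U) = 6 - 1*(-4) = 6 + 4 = 10)
A(K, G) = 18 (A(K, G) = 6*3 = 18)
E = 17/3 (E = (18 - 1*1)/3 = (18 - 1)/3 = (⅓)*17 = 17/3 ≈ 5.6667)
((-12 + 60*((7 + E) + 9)) + 32412) - 5208 = ((-12 + 60*((7 + 17/3) + 9)) + 32412) - 5208 = ((-12 + 60*(38/3 + 9)) + 32412) - 5208 = ((-12 + 60*(65/3)) + 32412) - 5208 = ((-12 + 1300) + 32412) - 5208 = (1288 + 32412) - 5208 = 33700 - 5208 = 28492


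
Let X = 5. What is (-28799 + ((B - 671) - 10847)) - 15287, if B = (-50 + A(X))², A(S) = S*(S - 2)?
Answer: -54379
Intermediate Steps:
A(S) = S*(-2 + S)
B = 1225 (B = (-50 + 5*(-2 + 5))² = (-50 + 5*3)² = (-50 + 15)² = (-35)² = 1225)
(-28799 + ((B - 671) - 10847)) - 15287 = (-28799 + ((1225 - 671) - 10847)) - 15287 = (-28799 + (554 - 10847)) - 15287 = (-28799 - 10293) - 15287 = -39092 - 15287 = -54379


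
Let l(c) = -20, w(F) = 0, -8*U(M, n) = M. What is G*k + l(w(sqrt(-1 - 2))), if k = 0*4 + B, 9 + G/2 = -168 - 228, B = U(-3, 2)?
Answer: -1295/4 ≈ -323.75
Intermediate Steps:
U(M, n) = -M/8
B = 3/8 (B = -1/8*(-3) = 3/8 ≈ 0.37500)
G = -810 (G = -18 + 2*(-168 - 228) = -18 + 2*(-396) = -18 - 792 = -810)
k = 3/8 (k = 0*4 + 3/8 = 0 + 3/8 = 3/8 ≈ 0.37500)
G*k + l(w(sqrt(-1 - 2))) = -810*3/8 - 20 = -1215/4 - 20 = -1295/4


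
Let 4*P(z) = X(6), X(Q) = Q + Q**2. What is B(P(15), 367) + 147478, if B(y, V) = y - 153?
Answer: 294671/2 ≈ 1.4734e+5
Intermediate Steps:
P(z) = 21/2 (P(z) = (6*(1 + 6))/4 = (6*7)/4 = (1/4)*42 = 21/2)
B(y, V) = -153 + y
B(P(15), 367) + 147478 = (-153 + 21/2) + 147478 = -285/2 + 147478 = 294671/2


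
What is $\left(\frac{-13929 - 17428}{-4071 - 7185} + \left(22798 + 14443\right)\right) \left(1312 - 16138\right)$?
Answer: $- \frac{147983266709}{268} \approx -5.5218 \cdot 10^{8}$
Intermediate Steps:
$\left(\frac{-13929 - 17428}{-4071 - 7185} + \left(22798 + 14443\right)\right) \left(1312 - 16138\right) = \left(- \frac{31357}{-11256} + 37241\right) \left(-14826\right) = \left(\left(-31357\right) \left(- \frac{1}{11256}\right) + 37241\right) \left(-14826\right) = \left(\frac{31357}{11256} + 37241\right) \left(-14826\right) = \frac{419216053}{11256} \left(-14826\right) = - \frac{147983266709}{268}$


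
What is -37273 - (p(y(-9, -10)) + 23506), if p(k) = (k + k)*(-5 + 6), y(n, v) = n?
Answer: -60761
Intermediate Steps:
p(k) = 2*k (p(k) = (2*k)*1 = 2*k)
-37273 - (p(y(-9, -10)) + 23506) = -37273 - (2*(-9) + 23506) = -37273 - (-18 + 23506) = -37273 - 1*23488 = -37273 - 23488 = -60761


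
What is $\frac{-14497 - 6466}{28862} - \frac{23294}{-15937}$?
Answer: $\frac{338224097}{459973694} \approx 0.73531$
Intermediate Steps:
$\frac{-14497 - 6466}{28862} - \frac{23294}{-15937} = \left(-14497 - 6466\right) \frac{1}{28862} - - \frac{23294}{15937} = \left(-14497 - 6466\right) \frac{1}{28862} + \frac{23294}{15937} = \left(-20963\right) \frac{1}{28862} + \frac{23294}{15937} = - \frac{20963}{28862} + \frac{23294}{15937} = \frac{338224097}{459973694}$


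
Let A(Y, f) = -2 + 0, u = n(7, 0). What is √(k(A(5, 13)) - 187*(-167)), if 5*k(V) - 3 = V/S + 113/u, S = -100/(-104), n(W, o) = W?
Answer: √956492635/175 ≈ 176.73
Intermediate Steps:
u = 7
A(Y, f) = -2
S = 25/26 (S = -100*(-1/104) = 25/26 ≈ 0.96154)
k(V) = 134/35 + 26*V/125 (k(V) = ⅗ + (V/(25/26) + 113/7)/5 = ⅗ + (V*(26/25) + 113*(⅐))/5 = ⅗ + (26*V/25 + 113/7)/5 = ⅗ + (113/7 + 26*V/25)/5 = ⅗ + (113/35 + 26*V/125) = 134/35 + 26*V/125)
√(k(A(5, 13)) - 187*(-167)) = √((134/35 + (26/125)*(-2)) - 187*(-167)) = √((134/35 - 52/125) + 31229) = √(2986/875 + 31229) = √(27328361/875) = √956492635/175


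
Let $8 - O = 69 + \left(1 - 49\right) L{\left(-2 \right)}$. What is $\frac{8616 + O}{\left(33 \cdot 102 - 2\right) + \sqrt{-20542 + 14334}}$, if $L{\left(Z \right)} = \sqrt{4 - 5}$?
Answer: $\frac{8555 + 48 i}{3364 + 8 i \sqrt{97}} \approx 2.542 - 0.04527 i$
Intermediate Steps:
$L{\left(Z \right)} = i$ ($L{\left(Z \right)} = \sqrt{-1} = i$)
$O = -61 + 48 i$ ($O = 8 - \left(69 + \left(1 - 49\right) i\right) = 8 - \left(69 - 48 i\right) = -61 + 48 i \approx -61.0 + 48.0 i$)
$\frac{8616 + O}{\left(33 \cdot 102 - 2\right) + \sqrt{-20542 + 14334}} = \frac{8616 - \left(61 - 48 i\right)}{\left(33 \cdot 102 - 2\right) + \sqrt{-20542 + 14334}} = \frac{8555 + 48 i}{\left(3366 - 2\right) + \sqrt{-6208}} = \frac{8555 + 48 i}{3364 + 8 i \sqrt{97}}$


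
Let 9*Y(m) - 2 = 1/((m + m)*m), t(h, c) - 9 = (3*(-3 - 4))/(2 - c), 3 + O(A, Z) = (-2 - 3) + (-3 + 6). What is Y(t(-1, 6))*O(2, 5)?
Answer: -32530/29241 ≈ -1.1125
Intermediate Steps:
O(A, Z) = -5 (O(A, Z) = -3 + ((-2 - 3) + (-3 + 6)) = -3 + (-5 + 3) = -3 - 2 = -5)
t(h, c) = 9 - 21/(2 - c) (t(h, c) = 9 + (3*(-3 - 4))/(2 - c) = 9 + (3*(-7))/(2 - c) = 9 - 21/(2 - c))
Y(m) = 2/9 + 1/(18*m**2) (Y(m) = 2/9 + (1/((m + m)*m))/9 = 2/9 + (1/(((2*m))*m))/9 = 2/9 + ((1/(2*m))/m)/9 = 2/9 + (1/(2*m**2))/9 = 2/9 + 1/(18*m**2))
Y(t(-1, 6))*O(2, 5) = (2/9 + 1/(18*(3*(1 + 3*6)/(-2 + 6))**2))*(-5) = (2/9 + 1/(18*(3*(1 + 18)/4)**2))*(-5) = (2/9 + 1/(18*(3*(1/4)*19)**2))*(-5) = (2/9 + 1/(18*(57/4)**2))*(-5) = (2/9 + (1/18)*(16/3249))*(-5) = (2/9 + 8/29241)*(-5) = (6506/29241)*(-5) = -32530/29241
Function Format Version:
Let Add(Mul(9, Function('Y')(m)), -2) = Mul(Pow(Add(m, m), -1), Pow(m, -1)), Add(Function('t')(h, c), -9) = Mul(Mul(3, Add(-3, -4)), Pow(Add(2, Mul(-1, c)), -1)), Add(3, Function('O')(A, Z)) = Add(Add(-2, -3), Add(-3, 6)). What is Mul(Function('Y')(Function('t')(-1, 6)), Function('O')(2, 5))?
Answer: Rational(-32530, 29241) ≈ -1.1125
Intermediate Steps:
Function('O')(A, Z) = -5 (Function('O')(A, Z) = Add(-3, Add(Add(-2, -3), Add(-3, 6))) = Add(-3, Add(-5, 3)) = Add(-3, -2) = -5)
Function('t')(h, c) = Add(9, Mul(-21, Pow(Add(2, Mul(-1, c)), -1))) (Function('t')(h, c) = Add(9, Mul(Mul(3, Add(-3, -4)), Pow(Add(2, Mul(-1, c)), -1))) = Add(9, Mul(Mul(3, -7), Pow(Add(2, Mul(-1, c)), -1))) = Add(9, Mul(-21, Pow(Add(2, Mul(-1, c)), -1))))
Function('Y')(m) = Add(Rational(2, 9), Mul(Rational(1, 18), Pow(m, -2))) (Function('Y')(m) = Add(Rational(2, 9), Mul(Rational(1, 9), Mul(Pow(Add(m, m), -1), Pow(m, -1)))) = Add(Rational(2, 9), Mul(Rational(1, 9), Mul(Pow(Mul(2, m), -1), Pow(m, -1)))) = Add(Rational(2, 9), Mul(Rational(1, 9), Mul(Mul(Rational(1, 2), Pow(m, -1)), Pow(m, -1)))) = Add(Rational(2, 9), Mul(Rational(1, 9), Mul(Rational(1, 2), Pow(m, -2)))) = Add(Rational(2, 9), Mul(Rational(1, 18), Pow(m, -2))))
Mul(Function('Y')(Function('t')(-1, 6)), Function('O')(2, 5)) = Mul(Add(Rational(2, 9), Mul(Rational(1, 18), Pow(Mul(3, Pow(Add(-2, 6), -1), Add(1, Mul(3, 6))), -2))), -5) = Mul(Add(Rational(2, 9), Mul(Rational(1, 18), Pow(Mul(3, Pow(4, -1), Add(1, 18)), -2))), -5) = Mul(Add(Rational(2, 9), Mul(Rational(1, 18), Pow(Mul(3, Rational(1, 4), 19), -2))), -5) = Mul(Add(Rational(2, 9), Mul(Rational(1, 18), Pow(Rational(57, 4), -2))), -5) = Mul(Add(Rational(2, 9), Mul(Rational(1, 18), Rational(16, 3249))), -5) = Mul(Add(Rational(2, 9), Rational(8, 29241)), -5) = Mul(Rational(6506, 29241), -5) = Rational(-32530, 29241)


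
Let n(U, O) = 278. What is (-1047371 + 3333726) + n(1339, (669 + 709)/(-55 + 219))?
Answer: 2286633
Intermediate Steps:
(-1047371 + 3333726) + n(1339, (669 + 709)/(-55 + 219)) = (-1047371 + 3333726) + 278 = 2286355 + 278 = 2286633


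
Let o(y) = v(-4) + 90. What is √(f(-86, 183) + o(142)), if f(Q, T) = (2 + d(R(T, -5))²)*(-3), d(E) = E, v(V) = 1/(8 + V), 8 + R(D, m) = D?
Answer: I*√367163/2 ≈ 302.97*I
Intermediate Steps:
R(D, m) = -8 + D
f(Q, T) = -6 - 3*(-8 + T)² (f(Q, T) = (2 + (-8 + T)²)*(-3) = -6 - 3*(-8 + T)²)
o(y) = 361/4 (o(y) = 1/(8 - 4) + 90 = 1/4 + 90 = ¼ + 90 = 361/4)
√(f(-86, 183) + o(142)) = √((-6 - 3*(-8 + 183)²) + 361/4) = √((-6 - 3*175²) + 361/4) = √((-6 - 3*30625) + 361/4) = √((-6 - 91875) + 361/4) = √(-91881 + 361/4) = √(-367163/4) = I*√367163/2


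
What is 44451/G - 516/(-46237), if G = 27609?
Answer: 689842377/425519111 ≈ 1.6212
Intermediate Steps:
44451/G - 516/(-46237) = 44451/27609 - 516/(-46237) = 44451*(1/27609) - 516*(-1/46237) = 14817/9203 + 516/46237 = 689842377/425519111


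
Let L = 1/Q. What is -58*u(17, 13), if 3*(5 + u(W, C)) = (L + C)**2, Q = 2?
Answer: -6467/2 ≈ -3233.5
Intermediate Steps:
L = 1/2 ≈ 0.50000
u(W, C) = -5 + (1/2 + C)**2/3
-58*u(17, 13) = -58*(-5 + (1 + 2*13)**2/12) = -58*(-5 + (1 + 26)**2/12) = -58*(-5 + (1/12)*27**2) = -58*(-5 + (1/12)*729) = -58*(-5 + 243/4) = -58*223/4 = -6467/2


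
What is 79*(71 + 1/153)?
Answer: 858256/153 ≈ 5609.5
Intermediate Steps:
79*(71 + 1/153) = 79*(10864/153) = 858256/153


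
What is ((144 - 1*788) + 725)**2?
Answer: 6561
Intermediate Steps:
((144 - 1*788) + 725)**2 = ((144 - 788) + 725)**2 = (-644 + 725)**2 = 81**2 = 6561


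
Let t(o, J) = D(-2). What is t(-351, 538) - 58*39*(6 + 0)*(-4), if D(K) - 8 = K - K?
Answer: 54296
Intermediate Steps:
D(K) = 8 (D(K) = 8 + (K - K) = 8 + 0 = 8)
t(o, J) = 8
t(-351, 538) - 58*39*(6 + 0)*(-4) = 8 - 58*39*(6 + 0)*(-4) = 8 - 2262*6*(-4) = 8 - 2262*(-24) = 8 - 1*(-54288) = 8 + 54288 = 54296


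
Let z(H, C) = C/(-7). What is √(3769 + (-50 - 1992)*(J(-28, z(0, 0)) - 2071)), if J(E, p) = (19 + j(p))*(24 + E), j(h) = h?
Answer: √4387943 ≈ 2094.7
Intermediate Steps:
z(H, C) = -C/7 (z(H, C) = C*(-⅐) = -C/7)
J(E, p) = (19 + p)*(24 + E)
√(3769 + (-50 - 1992)*(J(-28, z(0, 0)) - 2071)) = √(3769 + (-50 - 1992)*((456 + 19*(-28) + 24*(-⅐*0) - (-4)*0) - 2071)) = √(3769 - 2042*((456 - 532 + 24*0 - 28*0) - 2071)) = √(3769 - 2042*((456 - 532 + 0 + 0) - 2071)) = √(3769 - 2042*(-76 - 2071)) = √(3769 - 2042*(-2147)) = √(3769 + 4384174) = √4387943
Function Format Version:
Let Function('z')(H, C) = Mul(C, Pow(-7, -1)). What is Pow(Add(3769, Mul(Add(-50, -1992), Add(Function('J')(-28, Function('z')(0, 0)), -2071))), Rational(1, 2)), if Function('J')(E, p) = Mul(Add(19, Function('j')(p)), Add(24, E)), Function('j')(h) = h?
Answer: Pow(4387943, Rational(1, 2)) ≈ 2094.7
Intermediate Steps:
Function('z')(H, C) = Mul(Rational(-1, 7), C) (Function('z')(H, C) = Mul(C, Rational(-1, 7)) = Mul(Rational(-1, 7), C))
Function('J')(E, p) = Mul(Add(19, p), Add(24, E))
Pow(Add(3769, Mul(Add(-50, -1992), Add(Function('J')(-28, Function('z')(0, 0)), -2071))), Rational(1, 2)) = Pow(Add(3769, Mul(Add(-50, -1992), Add(Add(456, Mul(19, -28), Mul(24, Mul(Rational(-1, 7), 0)), Mul(-28, Mul(Rational(-1, 7), 0))), -2071))), Rational(1, 2)) = Pow(Add(3769, Mul(-2042, Add(Add(456, -532, Mul(24, 0), Mul(-28, 0)), -2071))), Rational(1, 2)) = Pow(Add(3769, Mul(-2042, Add(Add(456, -532, 0, 0), -2071))), Rational(1, 2)) = Pow(Add(3769, Mul(-2042, Add(-76, -2071))), Rational(1, 2)) = Pow(Add(3769, Mul(-2042, -2147)), Rational(1, 2)) = Pow(Add(3769, 4384174), Rational(1, 2)) = Pow(4387943, Rational(1, 2))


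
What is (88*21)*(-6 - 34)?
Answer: -73920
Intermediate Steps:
(88*21)*(-6 - 34) = 1848*(-40) = -73920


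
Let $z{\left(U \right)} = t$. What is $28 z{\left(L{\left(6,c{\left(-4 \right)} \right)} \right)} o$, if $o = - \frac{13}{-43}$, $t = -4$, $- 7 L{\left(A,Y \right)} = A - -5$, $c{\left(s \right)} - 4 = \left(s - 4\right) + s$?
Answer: $- \frac{1456}{43} \approx -33.86$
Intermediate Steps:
$c{\left(s \right)} = 2 s$ ($c{\left(s \right)} = 4 + \left(\left(s - 4\right) + s\right) = 4 + \left(\left(-4 + s\right) + s\right) = 4 + \left(-4 + 2 s\right) = 2 s$)
$L{\left(A,Y \right)} = - \frac{5}{7} - \frac{A}{7}$ ($L{\left(A,Y \right)} = - \frac{A - -5}{7} = - \frac{A + 5}{7} = - \frac{5 + A}{7} = - \frac{5}{7} - \frac{A}{7}$)
$z{\left(U \right)} = -4$
$o = \frac{13}{43}$ ($o = \left(-13\right) \left(- \frac{1}{43}\right) = \frac{13}{43} \approx 0.30233$)
$28 z{\left(L{\left(6,c{\left(-4 \right)} \right)} \right)} o = 28 \left(-4\right) \frac{13}{43} = \left(-112\right) \frac{13}{43} = - \frac{1456}{43}$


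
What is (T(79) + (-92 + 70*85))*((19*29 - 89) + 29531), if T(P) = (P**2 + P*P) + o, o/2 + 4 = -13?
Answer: 549051858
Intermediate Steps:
o = -34 (o = -8 + 2*(-13) = -8 - 26 = -34)
T(P) = -34 + 2*P**2 (T(P) = (P**2 + P*P) - 34 = (P**2 + P**2) - 34 = 2*P**2 - 34 = -34 + 2*P**2)
(T(79) + (-92 + 70*85))*((19*29 - 89) + 29531) = ((-34 + 2*79**2) + (-92 + 70*85))*((19*29 - 89) + 29531) = ((-34 + 2*6241) + (-92 + 5950))*((551 - 89) + 29531) = ((-34 + 12482) + 5858)*(462 + 29531) = (12448 + 5858)*29993 = 18306*29993 = 549051858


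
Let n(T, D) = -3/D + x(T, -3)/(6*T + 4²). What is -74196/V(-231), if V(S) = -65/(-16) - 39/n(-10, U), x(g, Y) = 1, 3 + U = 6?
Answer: -17807040/10127 ≈ -1758.4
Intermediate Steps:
U = 3 (U = -3 + 6 = 3)
n(T, D) = 1/(16 + 6*T) - 3/D (n(T, D) = -3/D + 1/(6*T + 4²) = -3/D + 1/(6*T + 16) = -3/D + 1/(16 + 6*T) = 1/(16 + 6*T) - 3/D)
V(S) = 10127/240 (V(S) = -65/(-16) - 39*6*(8 + 3*(-10))/(-48 + 3 - 18*(-10)) = -65*(-1/16) - 39*6*(8 - 30)/(-48 + 3 + 180) = 65/16 - 39/((½)*(⅓)*135/(-22)) = 65/16 - 39/((½)*(⅓)*(-1/22)*135) = 65/16 - 39/(-45/44) = 65/16 - 39*(-44/45) = 65/16 + 572/15 = 10127/240)
-74196/V(-231) = -74196/10127/240 = -74196*240/10127 = -17807040/10127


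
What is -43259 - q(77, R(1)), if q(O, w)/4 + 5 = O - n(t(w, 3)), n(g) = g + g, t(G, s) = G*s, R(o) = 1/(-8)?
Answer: -43550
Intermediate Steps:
R(o) = -⅛
n(g) = 2*g
q(O, w) = -20 - 24*w + 4*O (q(O, w) = -20 + 4*(O - 2*w*3) = -20 + 4*(O - 2*3*w) = -20 + 4*(O - 6*w) = -20 + (-24*w + 4*O) = -20 - 24*w + 4*O)
-43259 - q(77, R(1)) = -43259 - (-20 - 24*(-⅛) + 4*77) = -43259 - (-20 + 3 + 308) = -43259 - 1*291 = -43259 - 291 = -43550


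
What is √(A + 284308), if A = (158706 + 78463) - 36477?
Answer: 50*√194 ≈ 696.42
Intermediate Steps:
A = 200692 (A = 237169 - 36477 = 200692)
√(A + 284308) = √(200692 + 284308) = √485000 = 50*√194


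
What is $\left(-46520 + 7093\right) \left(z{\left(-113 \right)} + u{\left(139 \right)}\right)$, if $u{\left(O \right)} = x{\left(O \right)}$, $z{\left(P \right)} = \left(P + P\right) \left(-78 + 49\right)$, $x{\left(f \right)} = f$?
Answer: $-263884911$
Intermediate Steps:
$z{\left(P \right)} = - 58 P$ ($z{\left(P \right)} = 2 P \left(-29\right) = - 58 P$)
$u{\left(O \right)} = O$
$\left(-46520 + 7093\right) \left(z{\left(-113 \right)} + u{\left(139 \right)}\right) = \left(-46520 + 7093\right) \left(\left(-58\right) \left(-113\right) + 139\right) = - 39427 \left(6554 + 139\right) = \left(-39427\right) 6693 = -263884911$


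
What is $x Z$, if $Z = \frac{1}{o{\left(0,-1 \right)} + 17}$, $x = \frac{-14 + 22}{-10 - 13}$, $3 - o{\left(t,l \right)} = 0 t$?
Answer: $- \frac{2}{115} \approx -0.017391$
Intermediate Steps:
$o{\left(t,l \right)} = 3$ ($o{\left(t,l \right)} = 3 - 0 t = 3 - 0 = 3 + 0 = 3$)
$x = - \frac{8}{23}$ ($x = \frac{8}{-23} = 8 \left(- \frac{1}{23}\right) = - \frac{8}{23} \approx -0.34783$)
$Z = \frac{1}{20}$ ($Z = \frac{1}{3 + 17} = \frac{1}{20} \approx 0.05$)
$x Z = \left(- \frac{8}{23}\right) \frac{1}{20} = - \frac{2}{115}$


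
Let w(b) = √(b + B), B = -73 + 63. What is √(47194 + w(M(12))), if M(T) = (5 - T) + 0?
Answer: √(47194 + I*√17) ≈ 217.24 + 0.0095*I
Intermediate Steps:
B = -10
M(T) = 5 - T
w(b) = √(-10 + b) (w(b) = √(b - 10) = √(-10 + b))
√(47194 + w(M(12))) = √(47194 + √(-10 + (5 - 1*12))) = √(47194 + √(-10 + (5 - 12))) = √(47194 + √(-10 - 7)) = √(47194 + √(-17)) = √(47194 + I*√17)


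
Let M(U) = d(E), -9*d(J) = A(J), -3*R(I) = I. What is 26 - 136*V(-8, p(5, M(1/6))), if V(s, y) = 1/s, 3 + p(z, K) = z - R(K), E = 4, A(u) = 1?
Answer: 43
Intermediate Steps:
R(I) = -I/3
d(J) = -⅑ (d(J) = -⅑*1 = -⅑)
M(U) = -⅑
p(z, K) = -3 + z + K/3 (p(z, K) = -3 + (z - (-1)*K/3) = -3 + (z + K/3) = -3 + z + K/3)
26 - 136*V(-8, p(5, M(1/6))) = 26 - 136/(-8) = 26 - 136*(-⅛) = 26 + 17 = 43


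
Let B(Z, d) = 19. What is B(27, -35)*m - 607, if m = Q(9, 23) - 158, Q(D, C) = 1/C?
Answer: -82988/23 ≈ -3608.2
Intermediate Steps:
m = -3633/23 (m = 1/23 - 158 = -3633/23 ≈ -157.96)
B(27, -35)*m - 607 = 19*(-3633/23) - 607 = -69027/23 - 607 = -82988/23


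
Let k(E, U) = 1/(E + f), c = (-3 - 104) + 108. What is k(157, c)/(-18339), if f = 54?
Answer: -1/3869529 ≈ -2.5843e-7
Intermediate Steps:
c = 1 (c = -107 + 108 = 1)
k(E, U) = 1/(54 + E) (k(E, U) = 1/(E + 54) = 1/(54 + E))
k(157, c)/(-18339) = 1/((54 + 157)*(-18339)) = -1/18339/211 = (1/211)*(-1/18339) = -1/3869529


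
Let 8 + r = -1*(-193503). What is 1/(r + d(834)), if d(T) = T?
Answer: 1/194329 ≈ 5.1459e-6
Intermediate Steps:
r = 193495 (r = -8 - 1*(-193503) = -8 + 193503 = 193495)
1/(r + d(834)) = 1/(193495 + 834) = 1/194329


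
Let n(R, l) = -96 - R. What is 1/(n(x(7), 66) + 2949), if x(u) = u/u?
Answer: 1/2852 ≈ 0.00035063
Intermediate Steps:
x(u) = 1
1/(n(x(7), 66) + 2949) = 1/((-96 - 1*1) + 2949) = 1/((-96 - 1) + 2949) = 1/(-97 + 2949) = 1/2852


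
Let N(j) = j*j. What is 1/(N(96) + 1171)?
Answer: 1/10387 ≈ 9.6274e-5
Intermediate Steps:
N(j) = j²
1/(N(96) + 1171) = 1/(96² + 1171) = 1/(9216 + 1171) = 1/10387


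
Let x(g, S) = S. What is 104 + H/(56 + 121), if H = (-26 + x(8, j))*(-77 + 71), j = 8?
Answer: 6172/59 ≈ 104.61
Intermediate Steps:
H = 108 (H = (-26 + 8)*(-77 + 71) = -18*(-6) = 108)
104 + H/(56 + 121) = 104 + 108/(56 + 121) = 104 + 108/177 = 104 + 108*(1/177) = 104 + 36/59 = 6172/59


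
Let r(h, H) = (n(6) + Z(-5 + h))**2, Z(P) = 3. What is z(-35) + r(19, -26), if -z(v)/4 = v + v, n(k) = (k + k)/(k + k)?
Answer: 296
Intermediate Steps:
n(k) = 1 (n(k) = (2*k)/((2*k)) = (2*k)*(1/(2*k)) = 1)
r(h, H) = 16 (r(h, H) = (1 + 3)**2 = 4**2 = 16)
z(v) = -8*v (z(v) = -4*(v + v) = -8*v)
z(-35) + r(19, -26) = -8*(-35) + 16 = 280 + 16 = 296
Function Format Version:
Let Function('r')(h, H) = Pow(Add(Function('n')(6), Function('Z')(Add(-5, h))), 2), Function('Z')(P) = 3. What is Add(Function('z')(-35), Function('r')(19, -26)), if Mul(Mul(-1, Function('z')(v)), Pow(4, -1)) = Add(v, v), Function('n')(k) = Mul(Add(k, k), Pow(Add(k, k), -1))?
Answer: 296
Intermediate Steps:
Function('n')(k) = 1 (Function('n')(k) = Mul(Mul(2, k), Pow(Mul(2, k), -1)) = Mul(Mul(2, k), Mul(Rational(1, 2), Pow(k, -1))) = 1)
Function('r')(h, H) = 16 (Function('r')(h, H) = Pow(Add(1, 3), 2) = Pow(4, 2) = 16)
Function('z')(v) = Mul(-8, v) (Function('z')(v) = Mul(-4, Add(v, v)) = Mul(-4, Mul(2, v)) = Mul(-8, v))
Add(Function('z')(-35), Function('r')(19, -26)) = Add(Mul(-8, -35), 16) = Add(280, 16) = 296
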